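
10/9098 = 5/4549≈0.00110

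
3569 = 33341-29772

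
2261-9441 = -7180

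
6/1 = 6 = 6.00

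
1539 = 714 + 825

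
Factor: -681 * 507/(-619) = 3^2 * 13^2 * 227^1 * 619^(-1) = 345267/619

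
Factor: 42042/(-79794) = -1*3^(-1)*7^2*31^(-1) = -49/93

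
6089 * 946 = 5760194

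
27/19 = 1 + 8/19 ≈ 1.42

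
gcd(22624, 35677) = 1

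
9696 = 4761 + 4935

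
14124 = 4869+9255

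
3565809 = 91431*39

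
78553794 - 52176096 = 26377698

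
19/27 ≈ 0.704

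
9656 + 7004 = 16660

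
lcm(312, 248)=9672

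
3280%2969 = 311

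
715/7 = 102 + 1/7 ≈ 102.14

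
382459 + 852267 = 1234726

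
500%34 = 24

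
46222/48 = 23111/24 ≈ 962.96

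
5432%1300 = 232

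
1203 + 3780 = 4983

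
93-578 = -485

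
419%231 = 188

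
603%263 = 77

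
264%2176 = 264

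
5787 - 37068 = -31281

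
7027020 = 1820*3861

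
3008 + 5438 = 8446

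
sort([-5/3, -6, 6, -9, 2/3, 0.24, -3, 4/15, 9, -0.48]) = [-9, -6, -3, -5/3, -0.48, 0.24, 4/15, 2/3, 6, 9]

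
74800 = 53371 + 21429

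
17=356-339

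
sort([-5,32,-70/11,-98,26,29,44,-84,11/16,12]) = [-98,-84,-70/11,-5,11/16,12,26,29,32,44]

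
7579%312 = 91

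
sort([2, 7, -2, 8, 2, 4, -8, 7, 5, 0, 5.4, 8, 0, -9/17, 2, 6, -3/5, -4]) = [-8, -4, -2, -3/5, -9/17, 0, 0, 2, 2, 2, 4, 5, 5.4, 6, 7, 7, 8, 8]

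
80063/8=10007 + 7/8 ≈ 10007.88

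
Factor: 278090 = 2^1 * 5^1 * 27809^1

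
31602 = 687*46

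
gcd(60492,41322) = 426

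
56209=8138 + 48071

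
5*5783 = 28915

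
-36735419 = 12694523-49429942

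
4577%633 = 146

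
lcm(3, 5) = 15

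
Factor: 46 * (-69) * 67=-1 * 2^1 * 3^1 * 23^2 * 67^1=-212658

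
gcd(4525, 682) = 1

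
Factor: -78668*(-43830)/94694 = 2^2*3^2*5^1*71^1*113^(-1)*277^1*419^(-1)*487^1 = 1724009220/47347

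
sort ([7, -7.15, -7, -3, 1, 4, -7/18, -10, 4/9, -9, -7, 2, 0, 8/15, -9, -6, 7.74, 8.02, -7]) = [-10, -9, -9, -7.15, -7, -7, -7, -6, -3, -7/18, 0, 4/9, 8/15, 1, 2, 4, 7, 7.74, 8.02]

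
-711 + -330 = -1041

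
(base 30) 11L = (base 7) 2526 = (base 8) 1667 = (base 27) 186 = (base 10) 951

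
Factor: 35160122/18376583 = 2^1*29^1*31^(-1)*347^1*1747^1*592793^(-1)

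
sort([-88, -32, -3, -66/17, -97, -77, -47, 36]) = [-97, -88, -77, -47, -32, -66/17, -3, 36]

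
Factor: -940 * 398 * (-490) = 2^4 * 5^2 * 7^2 * 47^1 * 199^1 = 183318800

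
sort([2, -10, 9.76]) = [-10, 2, 9.76]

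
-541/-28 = 19 + 9/28 ≈ 19.32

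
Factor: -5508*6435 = -1*2^2*3^6*5^1*11^1*13^1*17^1 = -35443980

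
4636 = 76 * 61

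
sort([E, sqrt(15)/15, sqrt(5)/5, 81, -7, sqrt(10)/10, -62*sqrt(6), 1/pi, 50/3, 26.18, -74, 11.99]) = [-62*sqrt(6), -74, -7, sqrt(15)/15, sqrt(10)/10, 1/pi, sqrt(5)/5, E, 11.99, 50/3, 26.18, 81]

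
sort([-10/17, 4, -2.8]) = [-2.8, -10/17, 4]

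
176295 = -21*(-8395)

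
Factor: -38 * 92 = -1 * 2^3 * 19^1 * 23^1 = -3496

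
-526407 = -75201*7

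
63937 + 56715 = 120652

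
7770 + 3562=11332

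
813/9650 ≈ 0.0842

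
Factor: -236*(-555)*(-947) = -1*2^2*3^1*5^1*37^1*59^1*947^1 = -124038060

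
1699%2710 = 1699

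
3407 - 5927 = -2520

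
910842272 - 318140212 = 592702060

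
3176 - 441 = 2735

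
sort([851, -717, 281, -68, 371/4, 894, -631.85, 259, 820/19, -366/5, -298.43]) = [-717, -631.85, -298.43, -366/5, -68, 820/19, 371/4, 259, 281, 851, 894]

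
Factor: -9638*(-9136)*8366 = 2^6*47^1*61^1*79^1*89^1*571^1 = 736649457088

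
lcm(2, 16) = 16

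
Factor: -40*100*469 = -1*2^5*5^3*7^1*67^1 = -1876000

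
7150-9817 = -2667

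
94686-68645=26041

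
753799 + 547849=1301648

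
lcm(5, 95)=95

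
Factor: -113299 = -1*137^1*827^1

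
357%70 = 7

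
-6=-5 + -1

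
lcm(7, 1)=7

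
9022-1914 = 7108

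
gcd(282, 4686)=6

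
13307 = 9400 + 3907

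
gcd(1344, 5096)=56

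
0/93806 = 0 = 0.00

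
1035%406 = 223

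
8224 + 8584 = 16808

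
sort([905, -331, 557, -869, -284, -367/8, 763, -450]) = [-869, -450, -331, -284, -367/8, 557, 763, 905]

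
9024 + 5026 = 14050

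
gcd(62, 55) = 1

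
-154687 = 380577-535264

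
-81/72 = -9/8 ≈ -1.13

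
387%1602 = 387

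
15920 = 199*80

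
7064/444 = 1766/111 ≈ 15.91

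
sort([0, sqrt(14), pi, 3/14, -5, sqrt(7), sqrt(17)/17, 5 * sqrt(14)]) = [-5, 0, 3/14, sqrt(17)/17, sqrt(7), pi, sqrt(14), 5 * sqrt(14)]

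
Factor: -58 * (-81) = 2^1 * 3^4 * 29^1 = 4698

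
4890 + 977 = 5867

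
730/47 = 15 + 25/47≈15.53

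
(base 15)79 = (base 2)1110010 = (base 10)114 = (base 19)60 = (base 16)72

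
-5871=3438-9309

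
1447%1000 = 447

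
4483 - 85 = 4398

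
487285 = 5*97457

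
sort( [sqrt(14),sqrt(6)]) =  [sqrt(6),sqrt(14)]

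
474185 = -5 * (-94837)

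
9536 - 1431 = 8105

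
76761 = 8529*9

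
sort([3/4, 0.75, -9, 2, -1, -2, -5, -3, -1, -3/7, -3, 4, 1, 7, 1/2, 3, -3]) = [-9, -5, -3, -3, -3, -2, -1, -1, -3/7, 1/2, 3/4, 0.75, 1, 2, 3, 4, 7]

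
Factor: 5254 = 2^1 * 37^1 * 71^1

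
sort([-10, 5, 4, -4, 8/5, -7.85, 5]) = [-10, -7.85, -4, 8/5, 4, 5, 5]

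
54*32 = 1728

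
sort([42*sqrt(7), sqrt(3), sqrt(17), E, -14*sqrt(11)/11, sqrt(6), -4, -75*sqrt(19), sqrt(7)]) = [-75*sqrt(19), -14*sqrt(11)/11, -4, sqrt(3), sqrt(6), sqrt(7), E, sqrt(17), 42*sqrt(7)]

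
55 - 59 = -4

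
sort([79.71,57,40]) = [40,57,79.71]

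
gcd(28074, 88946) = 2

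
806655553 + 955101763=1761757316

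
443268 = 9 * 49252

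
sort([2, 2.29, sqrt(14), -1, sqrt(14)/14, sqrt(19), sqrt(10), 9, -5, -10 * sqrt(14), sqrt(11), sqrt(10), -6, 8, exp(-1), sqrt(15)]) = [-10 * sqrt(14), -6, -5, -1, sqrt(14)/14, exp(-1), 2, 2.29, sqrt(10), sqrt(10), sqrt(11), sqrt(14), sqrt(15), sqrt(19), 8, 9]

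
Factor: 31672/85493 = 2^3*17^(-1)*37^1*47^(-1) = 296/799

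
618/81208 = 309/40604 ≈ 0.00761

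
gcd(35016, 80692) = 4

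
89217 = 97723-8506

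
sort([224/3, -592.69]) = [-592.69, 224/3]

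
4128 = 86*48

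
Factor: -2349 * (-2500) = 2^2 * 3^4 * 5^4 * 29^1 = 5872500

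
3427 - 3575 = -148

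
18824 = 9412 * 2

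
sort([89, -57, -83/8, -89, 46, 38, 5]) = [-89, -57, -83/8, 5, 38, 46, 89]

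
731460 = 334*2190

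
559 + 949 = 1508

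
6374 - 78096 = -71722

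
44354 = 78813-34459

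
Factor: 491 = 491^1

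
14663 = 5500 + 9163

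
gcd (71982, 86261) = 1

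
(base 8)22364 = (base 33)8mm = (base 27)cqa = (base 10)9460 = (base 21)109a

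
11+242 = 253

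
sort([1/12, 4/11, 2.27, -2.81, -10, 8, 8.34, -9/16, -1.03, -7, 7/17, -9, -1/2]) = [-10, -9, -7, -2.81, -1.03, -9/16, -1/2, 1/12, 4/11, 7/17, 2.27, 8, 8.34]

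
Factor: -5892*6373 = -1*2^2*3^1*491^1*6373^1 = -37549716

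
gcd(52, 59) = 1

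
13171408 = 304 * 43327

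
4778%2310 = 158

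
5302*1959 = 10386618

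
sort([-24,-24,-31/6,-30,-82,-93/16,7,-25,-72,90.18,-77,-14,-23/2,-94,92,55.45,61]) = [-94,-82,-77,-72,-30,-25,-24,-24,-14,-23/2,-93/16,-31/6,7,55.45,61,90.18,92]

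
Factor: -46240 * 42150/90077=-1 * 2^6 * 3^1 * 5^3 * 13^ (-3) * 17^2 * 41^ (-1) * 281^1=-1949016000/90077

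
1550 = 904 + 646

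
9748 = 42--9706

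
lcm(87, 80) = 6960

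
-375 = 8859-9234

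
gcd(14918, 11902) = 2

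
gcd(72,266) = 2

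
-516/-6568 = 129/1642 ≈ 0.0786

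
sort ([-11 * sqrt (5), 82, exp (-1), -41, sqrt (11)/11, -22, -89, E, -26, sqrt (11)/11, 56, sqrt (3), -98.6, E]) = [-98.6, -89, -41, -26, -11 * sqrt (5), -22, sqrt (11)/11, sqrt (11)/11, exp (-1), sqrt (3), E, E, 56, 82]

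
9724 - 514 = 9210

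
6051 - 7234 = -1183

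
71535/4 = 17883 + 3/4 = 17883.75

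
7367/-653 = -11 - 184/653 ≈ -11.28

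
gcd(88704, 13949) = 1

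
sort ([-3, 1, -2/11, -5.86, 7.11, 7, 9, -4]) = [-5.86, -4, -3, -2/11, 1, 7, 7.11, 9]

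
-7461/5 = -1492 - 1/5 = -1492.20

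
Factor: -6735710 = -1*2^1*5^1*73^1*9227^1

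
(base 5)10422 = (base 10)737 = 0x2e1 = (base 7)2102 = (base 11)610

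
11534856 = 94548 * 122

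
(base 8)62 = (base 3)1212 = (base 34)1g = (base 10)50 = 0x32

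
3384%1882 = 1502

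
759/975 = 253/325 ≈ 0.778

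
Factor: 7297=7297^1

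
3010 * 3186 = 9589860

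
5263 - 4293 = 970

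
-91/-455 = 1/5 = 0.20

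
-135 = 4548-4683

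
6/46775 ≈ 0.000128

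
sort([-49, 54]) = [-49, 54]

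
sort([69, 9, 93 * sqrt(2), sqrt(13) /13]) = [sqrt(13) /13, 9, 69, 93 * sqrt(2)]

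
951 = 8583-7632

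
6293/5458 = 1+835/5458 ≈ 1.15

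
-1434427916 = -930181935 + -504245981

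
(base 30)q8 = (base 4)30110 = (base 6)3352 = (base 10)788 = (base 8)1424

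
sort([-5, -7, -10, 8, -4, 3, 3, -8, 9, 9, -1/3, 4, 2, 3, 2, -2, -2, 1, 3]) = [-10, -8, -7, -5, -4, -2, -2, -1/3, 1, 2, 2, 3, 3, 3, 3, 4, 8, 9, 9]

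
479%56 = 31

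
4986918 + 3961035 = 8947953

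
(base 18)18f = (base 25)j8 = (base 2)111100011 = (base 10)483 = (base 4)13203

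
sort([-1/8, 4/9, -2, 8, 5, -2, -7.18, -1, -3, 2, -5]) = [-7.18, -5, -3, -2, -2, -1, -1/8, 4/9, 2, 5, 8]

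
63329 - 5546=57783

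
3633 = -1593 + 5226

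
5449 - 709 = 4740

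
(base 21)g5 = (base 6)1325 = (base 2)101010101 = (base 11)290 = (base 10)341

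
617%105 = 92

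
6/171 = 2/57 ≈ 0.0351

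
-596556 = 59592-656148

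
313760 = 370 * 848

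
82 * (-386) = -31652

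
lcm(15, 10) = 30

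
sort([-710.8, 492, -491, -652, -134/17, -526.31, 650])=[-710.8, -652, -526.31, -491, -134/17, 492, 650]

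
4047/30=1349/10=134.90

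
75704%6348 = 5876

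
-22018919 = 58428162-80447081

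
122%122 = 0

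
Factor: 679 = 7^1 * 97^1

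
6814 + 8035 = 14849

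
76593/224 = 341 + 209/224 ≈ 341.93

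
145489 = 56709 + 88780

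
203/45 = 4 + 23/45 ≈ 4.51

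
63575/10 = 6357+1/2 = 6357.50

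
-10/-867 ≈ 0.0115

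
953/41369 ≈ 0.0230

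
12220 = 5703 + 6517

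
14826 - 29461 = -14635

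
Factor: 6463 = 23^1 * 281^1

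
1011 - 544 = 467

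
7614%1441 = 409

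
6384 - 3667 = 2717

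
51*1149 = 58599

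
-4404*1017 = -4478868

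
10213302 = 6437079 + 3776223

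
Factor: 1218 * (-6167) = -1 * 2^1 * 3^1 * 7^2 * 29^1 * 881^1 = -7511406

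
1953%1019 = 934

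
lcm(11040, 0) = 0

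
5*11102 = 55510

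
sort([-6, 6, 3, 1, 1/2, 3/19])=[-6, 3/19, 1/2, 1, 3, 6]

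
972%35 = 27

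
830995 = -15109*(-55)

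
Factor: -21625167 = -1*3^1*7208389^1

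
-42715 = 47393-90108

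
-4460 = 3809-8269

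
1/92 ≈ 0.0109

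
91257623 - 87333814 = 3923809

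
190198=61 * 3118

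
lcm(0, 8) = 0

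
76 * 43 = 3268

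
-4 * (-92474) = 369896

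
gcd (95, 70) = 5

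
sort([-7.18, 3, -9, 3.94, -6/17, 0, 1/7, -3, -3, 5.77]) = [-9, -7.18, -3, -3, -6/17, 0, 1/7, 3, 3.94, 5.77]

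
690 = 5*138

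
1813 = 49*37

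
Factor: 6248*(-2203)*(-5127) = 2^3*3^1*11^1*71^1*1709^1*2203^1 = 70569791688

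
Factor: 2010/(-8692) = -1 * 2^(-1) * 3^1 * 5^1 * 41^(-1) * 53^(-1) * 67^1 = -1005/4346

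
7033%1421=1349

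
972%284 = 120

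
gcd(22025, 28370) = 5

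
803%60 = 23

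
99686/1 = 99686 = 99686.00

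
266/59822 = 19/4273 ≈ 0.00445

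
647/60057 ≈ 0.0108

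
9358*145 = 1356910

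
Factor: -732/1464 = -1 * 2^(-1) = -1/2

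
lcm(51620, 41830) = 2426140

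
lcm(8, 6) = 24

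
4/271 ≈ 0.0148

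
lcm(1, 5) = 5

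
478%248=230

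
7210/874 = 8 + 109/437 ≈ 8.25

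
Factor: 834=2^1*3^1*139^1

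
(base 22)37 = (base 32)29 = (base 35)23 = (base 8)111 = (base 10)73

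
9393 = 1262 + 8131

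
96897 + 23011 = 119908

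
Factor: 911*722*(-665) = -1*2^1*5^1*7^1*19^3*911^1 = -437398430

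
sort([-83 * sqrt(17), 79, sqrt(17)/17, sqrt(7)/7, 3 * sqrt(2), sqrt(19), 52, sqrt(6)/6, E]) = [-83 * sqrt(17), sqrt(17)/17, sqrt(7)/7, sqrt(6)/6, E, 3 * sqrt(2), sqrt(19), 52, 79]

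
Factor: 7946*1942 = 2^2*29^1*137^1*971^1 = 15431132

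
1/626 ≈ 0.00160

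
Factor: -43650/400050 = -1 * 7^(-1) * 97^1 * 127^(-1) = -97/889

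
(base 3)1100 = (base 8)44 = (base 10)36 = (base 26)1a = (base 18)20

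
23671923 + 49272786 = 72944709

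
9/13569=3/4523 ≈ 0.000663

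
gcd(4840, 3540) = 20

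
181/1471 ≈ 0.123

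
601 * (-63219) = -37994619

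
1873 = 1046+827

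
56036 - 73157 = -17121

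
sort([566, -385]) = [-385, 566]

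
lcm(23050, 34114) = 852850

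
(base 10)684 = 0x2ac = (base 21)1bc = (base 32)lc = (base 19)1h0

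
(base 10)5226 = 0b1010001101010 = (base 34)4ho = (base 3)21011120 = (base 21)bhi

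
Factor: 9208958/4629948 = 2^(-1) * 3^(-1) * 11^1 * 19^1 * 353^(-1) * 1093^(-1) * 22031^1 = 4604479/2314974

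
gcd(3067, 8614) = 1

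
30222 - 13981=16241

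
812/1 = 812 = 812.00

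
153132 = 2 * 76566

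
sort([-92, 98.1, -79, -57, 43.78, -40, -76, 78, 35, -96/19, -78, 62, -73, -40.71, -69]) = [-92, -79, -78, -76, -73, -69, -57, -40.71, -40, -96/19, 35, 43.78, 62, 78, 98.1]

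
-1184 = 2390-3574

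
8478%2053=266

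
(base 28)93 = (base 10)255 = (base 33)7o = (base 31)87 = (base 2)11111111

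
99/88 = 1+1/8 ≈ 1.13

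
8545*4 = 34180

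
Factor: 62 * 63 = 2^1 * 3^2 * 7^1 * 31^1 = 3906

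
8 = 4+4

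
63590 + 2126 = 65716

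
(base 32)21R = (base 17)74G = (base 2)100000111011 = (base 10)2107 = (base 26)331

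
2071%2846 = 2071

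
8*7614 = 60912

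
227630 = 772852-545222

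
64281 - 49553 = 14728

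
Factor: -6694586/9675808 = -1 * 2^(-4) * 47^1 * 83^(-1) * 229^1 * 311^1 * 3643^(-1) = -3347293/4837904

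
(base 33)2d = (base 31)2h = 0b1001111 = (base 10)79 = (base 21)3g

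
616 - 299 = 317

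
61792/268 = 230 + 38/67 ≈ 230.57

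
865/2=432 + 1/2=432.50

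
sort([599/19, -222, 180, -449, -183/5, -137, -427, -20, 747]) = [-449, -427, -222, -137, -183/5, -20, 599/19, 180, 747]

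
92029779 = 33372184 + 58657595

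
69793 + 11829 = 81622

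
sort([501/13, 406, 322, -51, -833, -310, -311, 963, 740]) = [-833, -311, -310, -51, 501/13, 322, 406, 740, 963]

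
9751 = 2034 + 7717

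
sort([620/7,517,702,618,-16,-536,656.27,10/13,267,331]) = [-536,-16,10/13,620/7,267,331,517,618,656.27,702]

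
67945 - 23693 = 44252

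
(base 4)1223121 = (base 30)7j3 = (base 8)15331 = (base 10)6873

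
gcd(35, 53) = 1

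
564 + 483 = 1047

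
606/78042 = 101/13007 ≈ 0.00777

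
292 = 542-250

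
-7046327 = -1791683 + -5254644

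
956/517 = 1 + 439/517 ≈ 1.85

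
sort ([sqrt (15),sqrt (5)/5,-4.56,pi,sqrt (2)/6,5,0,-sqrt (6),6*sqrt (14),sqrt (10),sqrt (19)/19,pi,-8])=[-8,-4.56,-sqrt (6),0,sqrt (19)/19,sqrt (2)/6,sqrt (5)/5,pi,pi,sqrt (10),sqrt (15),5,6*sqrt (14)]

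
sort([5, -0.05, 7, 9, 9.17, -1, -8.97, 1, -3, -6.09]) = [-8.97, -6.09, -3, -1, -0.05, 1, 5, 7, 9, 9.17]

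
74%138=74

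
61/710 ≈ 0.0859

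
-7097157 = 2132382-9229539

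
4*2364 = 9456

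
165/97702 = 15/8882 ≈ 0.00169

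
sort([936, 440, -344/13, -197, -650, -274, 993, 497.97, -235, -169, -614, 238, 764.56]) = [-650, -614, -274, -235, -197, -169, -344/13, 238, 440, 497.97, 764.56, 936, 993]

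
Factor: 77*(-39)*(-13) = 3^1*7^1*11^1*13^2 = 39039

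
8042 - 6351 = 1691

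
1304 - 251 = 1053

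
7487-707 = 6780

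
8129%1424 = 1009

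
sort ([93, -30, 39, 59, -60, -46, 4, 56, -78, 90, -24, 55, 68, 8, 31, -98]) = [-98, -78, -60, -46, -30, -24, 4, 8, 31, 39, 55, 56, 59, 68, 90, 93]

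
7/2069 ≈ 0.00338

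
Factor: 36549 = 3^2*31^1*131^1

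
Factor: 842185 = 5^1*389^1*433^1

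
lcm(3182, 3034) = 130462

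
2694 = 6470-3776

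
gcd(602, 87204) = 86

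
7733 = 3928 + 3805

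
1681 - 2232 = -551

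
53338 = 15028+38310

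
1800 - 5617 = -3817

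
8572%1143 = 571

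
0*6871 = 0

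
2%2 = 0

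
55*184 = 10120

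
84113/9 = 9345 + 8/9 ≈ 9345.89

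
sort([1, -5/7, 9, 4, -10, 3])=[-10, -5/7, 1, 3, 4, 9]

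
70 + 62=132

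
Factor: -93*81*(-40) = 2^3*3^5*5^1*31^1 = 301320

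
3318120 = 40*82953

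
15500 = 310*50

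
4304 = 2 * 2152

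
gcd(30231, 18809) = 1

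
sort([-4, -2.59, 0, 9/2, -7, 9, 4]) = [-7, -4, -2.59, 0, 4, 9/2, 9]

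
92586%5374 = 1228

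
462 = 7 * 66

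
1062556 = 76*13981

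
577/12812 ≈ 0.0450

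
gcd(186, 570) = 6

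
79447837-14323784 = 65124053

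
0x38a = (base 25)1b6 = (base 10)906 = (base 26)18m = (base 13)549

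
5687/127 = 44 + 99/127 ≈ 44.78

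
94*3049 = 286606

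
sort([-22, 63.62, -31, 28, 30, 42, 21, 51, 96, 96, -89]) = [-89, -31, -22, 21, 28, 30, 42, 51, 63.62, 96, 96]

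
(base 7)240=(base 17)77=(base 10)126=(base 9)150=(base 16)7e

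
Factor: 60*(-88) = -1*2^5*3^1*5^1*11^1 = -5280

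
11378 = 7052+4326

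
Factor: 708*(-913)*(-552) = 2^5*3^2*11^1*23^1*59^1*83^1 = 356815008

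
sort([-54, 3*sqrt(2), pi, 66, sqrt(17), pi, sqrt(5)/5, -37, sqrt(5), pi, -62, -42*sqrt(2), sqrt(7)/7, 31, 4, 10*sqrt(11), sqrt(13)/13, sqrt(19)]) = [-62, -42*sqrt(2), -54, -37, sqrt(13)/13, sqrt(7)/7, sqrt(5)/5, sqrt(5), pi, pi, pi, 4, sqrt(17), 3*sqrt(2), sqrt(19), 31, 10*sqrt(11), 66]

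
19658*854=16787932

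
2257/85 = 26 + 47/85 ≈ 26.55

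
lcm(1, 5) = 5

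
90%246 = 90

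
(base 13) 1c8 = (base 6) 1313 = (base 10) 333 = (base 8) 515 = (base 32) ad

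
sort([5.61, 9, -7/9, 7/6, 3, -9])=[-9, -7/9, 7/6, 3, 5.61, 9]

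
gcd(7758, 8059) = 1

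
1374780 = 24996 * 55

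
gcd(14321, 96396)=1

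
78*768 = 59904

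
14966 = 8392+6574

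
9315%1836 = 135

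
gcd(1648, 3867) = 1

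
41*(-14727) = -603807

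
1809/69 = 26+5/23≈26.22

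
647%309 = 29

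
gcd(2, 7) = 1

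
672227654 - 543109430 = 129118224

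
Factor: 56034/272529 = 2^1*11^1*107^(-1) = 22/107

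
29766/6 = 4961 = 4961.00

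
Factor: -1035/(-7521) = 3^1*5^1*109^(-1) = 15/109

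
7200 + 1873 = 9073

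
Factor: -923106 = -1*2^1*3^1*137^1*1123^1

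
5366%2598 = 170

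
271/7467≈0.0363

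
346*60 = 20760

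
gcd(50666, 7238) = 7238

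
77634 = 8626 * 9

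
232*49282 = 11433424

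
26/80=13/40=0.325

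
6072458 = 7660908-1588450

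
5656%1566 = 958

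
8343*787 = 6565941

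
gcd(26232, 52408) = 8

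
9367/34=275 + 1/2=275.50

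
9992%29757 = 9992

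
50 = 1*50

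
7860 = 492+7368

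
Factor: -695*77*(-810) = 2^1*3^4*5^2*7^1*11^1*139^1 = 43347150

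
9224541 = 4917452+4307089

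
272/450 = 136/225 ≈ 0.604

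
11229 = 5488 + 5741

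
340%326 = 14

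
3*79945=239835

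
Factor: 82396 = 2^2*20599^1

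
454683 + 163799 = 618482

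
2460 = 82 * 30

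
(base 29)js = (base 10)579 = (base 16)243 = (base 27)lc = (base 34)h1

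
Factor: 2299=11^2*19^1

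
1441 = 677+764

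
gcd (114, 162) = 6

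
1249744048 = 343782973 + 905961075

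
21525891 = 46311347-24785456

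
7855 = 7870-15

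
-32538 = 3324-35862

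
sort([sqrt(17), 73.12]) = [sqrt(17), 73.12]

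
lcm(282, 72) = 3384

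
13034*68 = 886312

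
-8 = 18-26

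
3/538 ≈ 0.00558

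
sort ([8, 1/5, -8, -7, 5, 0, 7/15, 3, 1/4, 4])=[-8, -7, 0, 1/5, 1/4, 7/15, 3, 4, 5, 8]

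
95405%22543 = 5233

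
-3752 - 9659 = -13411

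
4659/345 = 13 + 58/115 ≈ 13.50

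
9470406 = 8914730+555676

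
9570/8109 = 1 + 487/2703 ≈ 1.18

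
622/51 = 12 + 10/51 ≈ 12.20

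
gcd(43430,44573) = 1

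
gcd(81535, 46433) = 1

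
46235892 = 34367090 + 11868802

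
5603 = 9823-4220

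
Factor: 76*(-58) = -1*2^3*19^1*29^1 = -4408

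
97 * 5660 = 549020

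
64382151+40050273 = 104432424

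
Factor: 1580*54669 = 2^2*3^1*5^1*79^1*18223^1 = 86377020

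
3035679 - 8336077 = -5300398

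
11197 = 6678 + 4519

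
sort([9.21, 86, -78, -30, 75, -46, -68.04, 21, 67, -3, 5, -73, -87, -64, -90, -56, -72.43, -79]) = [-90, -87, -79, -78, -73, -72.43, -68.04, -64, -56, -46, -30, -3, 5, 9.21, 21, 67, 75, 86]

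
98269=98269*1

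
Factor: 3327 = 3^1 * 1109^1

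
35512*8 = 284096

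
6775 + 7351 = 14126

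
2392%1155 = 82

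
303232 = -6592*(-46)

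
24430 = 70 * 349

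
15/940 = 3/188 ≈ 0.0160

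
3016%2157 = 859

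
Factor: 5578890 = 2^1*3^1*5^1*17^1*10939^1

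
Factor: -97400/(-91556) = 2^1*5^2*47^(-1) = 50/47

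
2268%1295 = 973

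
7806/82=3903/41 ≈ 95.20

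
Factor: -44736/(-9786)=2^5*7^(-1)=32/7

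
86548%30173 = 26202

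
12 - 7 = 5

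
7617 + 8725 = 16342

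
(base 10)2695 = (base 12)1687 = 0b101010000111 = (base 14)da7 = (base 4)222013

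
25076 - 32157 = -7081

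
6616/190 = 34 + 78/95 ≈ 34.82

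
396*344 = 136224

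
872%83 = 42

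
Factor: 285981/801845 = 3^1*5^(-1)*11^(-1)*61^(-1)*239^(-1)*95327^1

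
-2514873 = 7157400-9672273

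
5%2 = 1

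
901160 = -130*(-6932) 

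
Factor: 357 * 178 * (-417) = -1 * 2^1 * 3^2 * 7^1 * 17^1 * 89^1 * 139^1 = -26498682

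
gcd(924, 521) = 1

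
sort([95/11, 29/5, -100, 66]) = [-100, 29/5, 95/11, 66]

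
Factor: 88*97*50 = 2^4*5^2*11^1*97^1 = 426800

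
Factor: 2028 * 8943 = 2^2 * 3^2 * 11^1 * 13^2 * 271^1 = 18136404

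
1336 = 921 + 415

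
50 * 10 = 500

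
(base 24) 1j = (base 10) 43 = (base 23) 1k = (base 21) 21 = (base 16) 2b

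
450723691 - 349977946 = 100745745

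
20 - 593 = -573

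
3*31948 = 95844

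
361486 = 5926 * 61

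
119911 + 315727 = 435638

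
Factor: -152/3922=-1*2^2*19^1*37^(-1)*53^(-1)=-76/1961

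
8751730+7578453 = 16330183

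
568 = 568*1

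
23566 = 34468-10902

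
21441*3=64323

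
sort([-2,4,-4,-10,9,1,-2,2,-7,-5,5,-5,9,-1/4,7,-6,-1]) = [-10,-7,-6,-5,-5,-4,-2,-2,-1,-1/4,1,2,4,5,7,9,9]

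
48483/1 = 48483 = 48483.00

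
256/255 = 1 + 1/255≈1.00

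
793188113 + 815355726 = 1608543839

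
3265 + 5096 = 8361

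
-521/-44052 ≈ 0.0118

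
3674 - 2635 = 1039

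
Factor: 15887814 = 2^1 * 3^1 * 2647969^1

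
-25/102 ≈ -0.245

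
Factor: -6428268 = -1 * 2^2 * 3^3 * 7^1 * 11^1 * 773^1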